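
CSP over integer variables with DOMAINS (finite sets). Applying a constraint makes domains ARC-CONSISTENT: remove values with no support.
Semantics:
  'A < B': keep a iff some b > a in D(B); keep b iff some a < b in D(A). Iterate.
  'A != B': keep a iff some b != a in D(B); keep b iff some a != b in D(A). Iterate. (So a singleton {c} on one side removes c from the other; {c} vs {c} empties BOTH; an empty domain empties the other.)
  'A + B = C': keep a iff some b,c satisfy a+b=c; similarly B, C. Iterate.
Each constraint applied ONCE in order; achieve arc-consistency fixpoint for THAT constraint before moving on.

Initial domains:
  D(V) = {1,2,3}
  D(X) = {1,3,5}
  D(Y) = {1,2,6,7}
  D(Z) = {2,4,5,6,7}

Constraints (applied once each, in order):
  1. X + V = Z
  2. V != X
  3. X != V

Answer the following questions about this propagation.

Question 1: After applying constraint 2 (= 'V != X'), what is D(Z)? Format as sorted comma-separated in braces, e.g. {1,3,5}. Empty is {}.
Answer: {2,4,5,6,7}

Derivation:
Constraint 1 (X + V = Z) on D(X)={1,3,5} D(V)={1,2,3} D(Z)={2,4,5,6,7}: no change
Constraint 2 (V != X) on D(V)={1,2,3} D(X)={1,3,5}: no change
So after constraint 2: D(Z) = {2,4,5,6,7}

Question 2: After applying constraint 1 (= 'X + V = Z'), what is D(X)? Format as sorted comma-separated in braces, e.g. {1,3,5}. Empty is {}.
Answer: {1,3,5}

Derivation:
Constraint 1 (X + V = Z) on D(X)={1,3,5} D(V)={1,2,3} D(Z)={2,4,5,6,7}: no change
So after constraint 1: D(X) = {1,3,5}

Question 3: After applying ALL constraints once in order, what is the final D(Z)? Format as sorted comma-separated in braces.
Answer: {2,4,5,6,7}

Derivation:
Constraint 1 (X + V = Z) on D(X)={1,3,5} D(V)={1,2,3} D(Z)={2,4,5,6,7}: no change
Constraint 2 (V != X) on D(V)={1,2,3} D(X)={1,3,5}: no change
Constraint 3 (X != V) on D(X)={1,3,5} D(V)={1,2,3}: no change
So after all 3 constraints: D(Z) = {2,4,5,6,7}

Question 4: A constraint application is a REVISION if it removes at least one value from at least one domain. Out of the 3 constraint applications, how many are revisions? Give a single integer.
Answer: 0

Derivation:
Constraint 1 (X + V = Z) on D(X)={1,3,5} D(V)={1,2,3} D(Z)={2,4,5,6,7}: no change => not a revision
Constraint 2 (V != X) on D(V)={1,2,3} D(X)={1,3,5}: no change => not a revision
Constraint 3 (X != V) on D(X)={1,3,5} D(V)={1,2,3}: no change => not a revision
Total revisions = 0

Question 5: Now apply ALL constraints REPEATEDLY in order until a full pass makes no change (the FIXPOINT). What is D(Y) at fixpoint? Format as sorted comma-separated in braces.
pass 0 (initial): D(Y)={1,2,6,7}
pass 1: no change
Fixpoint after 1 passes: D(Y) = {1,2,6,7}

Answer: {1,2,6,7}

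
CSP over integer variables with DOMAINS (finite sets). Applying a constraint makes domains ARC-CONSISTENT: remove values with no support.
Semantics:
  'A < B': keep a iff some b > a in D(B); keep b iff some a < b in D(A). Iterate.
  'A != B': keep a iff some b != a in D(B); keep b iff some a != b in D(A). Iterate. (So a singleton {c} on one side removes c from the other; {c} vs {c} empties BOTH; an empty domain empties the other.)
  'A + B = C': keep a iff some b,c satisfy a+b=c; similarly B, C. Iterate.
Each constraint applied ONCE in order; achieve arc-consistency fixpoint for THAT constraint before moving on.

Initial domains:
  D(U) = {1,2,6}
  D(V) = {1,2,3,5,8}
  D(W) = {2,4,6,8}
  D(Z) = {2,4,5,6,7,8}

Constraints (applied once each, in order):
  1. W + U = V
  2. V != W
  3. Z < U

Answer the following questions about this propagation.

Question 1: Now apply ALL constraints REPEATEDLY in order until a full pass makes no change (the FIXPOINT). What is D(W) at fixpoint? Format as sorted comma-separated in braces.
Answer: {2}

Derivation:
pass 0 (initial): D(W)={2,4,6,8}
pass 1: U {1,2,6}->{6}; V {1,2,3,5,8}->{3,5,8}; W {2,4,6,8}->{2,4,6}; Z {2,4,5,6,7,8}->{2,4,5}
pass 2: V {3,5,8}->{8}; W {2,4,6}->{2}
pass 3: no change
Fixpoint after 3 passes: D(W) = {2}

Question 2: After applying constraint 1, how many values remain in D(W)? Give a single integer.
Constraint 1 (W + U = V) on D(W)={2,4,6,8} D(U)={1,2,6} D(V)={1,2,3,5,8}: W {2,4,6,8}->{2,4,6}; V {1,2,3,5,8}->{3,5,8}
So after constraint 1: D(W)={2,4,6}, size = 3

Answer: 3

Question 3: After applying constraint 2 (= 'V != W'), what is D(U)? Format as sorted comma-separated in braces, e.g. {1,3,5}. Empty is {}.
Answer: {1,2,6}

Derivation:
Constraint 1 (W + U = V) on D(W)={2,4,6,8} D(U)={1,2,6} D(V)={1,2,3,5,8}: W {2,4,6,8}->{2,4,6}; V {1,2,3,5,8}->{3,5,8}
Constraint 2 (V != W) on D(V)={3,5,8} D(W)={2,4,6}: no change
So after constraint 2: D(U) = {1,2,6}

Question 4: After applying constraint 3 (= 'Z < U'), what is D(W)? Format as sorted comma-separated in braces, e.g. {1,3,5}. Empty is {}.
Constraint 1 (W + U = V) on D(W)={2,4,6,8} D(U)={1,2,6} D(V)={1,2,3,5,8}: W {2,4,6,8}->{2,4,6}; V {1,2,3,5,8}->{3,5,8}
Constraint 2 (V != W) on D(V)={3,5,8} D(W)={2,4,6}: no change
Constraint 3 (Z < U) on D(Z)={2,4,5,6,7,8} D(U)={1,2,6}: Z {2,4,5,6,7,8}->{2,4,5}; U {1,2,6}->{6}
So after constraint 3: D(W) = {2,4,6}

Answer: {2,4,6}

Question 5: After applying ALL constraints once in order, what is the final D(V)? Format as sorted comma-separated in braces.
Constraint 1 (W + U = V) on D(W)={2,4,6,8} D(U)={1,2,6} D(V)={1,2,3,5,8}: W {2,4,6,8}->{2,4,6}; V {1,2,3,5,8}->{3,5,8}
Constraint 2 (V != W) on D(V)={3,5,8} D(W)={2,4,6}: no change
Constraint 3 (Z < U) on D(Z)={2,4,5,6,7,8} D(U)={1,2,6}: Z {2,4,5,6,7,8}->{2,4,5}; U {1,2,6}->{6}
So after all 3 constraints: D(V) = {3,5,8}

Answer: {3,5,8}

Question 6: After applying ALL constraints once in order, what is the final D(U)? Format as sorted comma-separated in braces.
Constraint 1 (W + U = V) on D(W)={2,4,6,8} D(U)={1,2,6} D(V)={1,2,3,5,8}: W {2,4,6,8}->{2,4,6}; V {1,2,3,5,8}->{3,5,8}
Constraint 2 (V != W) on D(V)={3,5,8} D(W)={2,4,6}: no change
Constraint 3 (Z < U) on D(Z)={2,4,5,6,7,8} D(U)={1,2,6}: Z {2,4,5,6,7,8}->{2,4,5}; U {1,2,6}->{6}
So after all 3 constraints: D(U) = {6}

Answer: {6}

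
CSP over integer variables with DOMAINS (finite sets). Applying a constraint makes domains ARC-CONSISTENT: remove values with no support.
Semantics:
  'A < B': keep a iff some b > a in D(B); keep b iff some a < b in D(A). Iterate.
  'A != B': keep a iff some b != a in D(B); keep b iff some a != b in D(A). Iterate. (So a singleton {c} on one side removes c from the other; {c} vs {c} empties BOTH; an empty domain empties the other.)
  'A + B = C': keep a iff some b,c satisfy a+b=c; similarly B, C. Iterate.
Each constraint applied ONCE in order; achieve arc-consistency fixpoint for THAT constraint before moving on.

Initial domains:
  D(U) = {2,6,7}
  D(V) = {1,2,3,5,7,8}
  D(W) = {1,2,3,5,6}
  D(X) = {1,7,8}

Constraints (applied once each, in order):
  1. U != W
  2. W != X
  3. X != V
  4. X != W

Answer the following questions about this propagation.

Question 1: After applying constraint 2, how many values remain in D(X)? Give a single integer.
Constraint 1 (U != W) on D(U)={2,6,7} D(W)={1,2,3,5,6}: no change
Constraint 2 (W != X) on D(W)={1,2,3,5,6} D(X)={1,7,8}: no change
So after constraint 2: D(X)={1,7,8}, size = 3

Answer: 3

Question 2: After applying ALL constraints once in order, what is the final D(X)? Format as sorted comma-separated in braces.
Answer: {1,7,8}

Derivation:
Constraint 1 (U != W) on D(U)={2,6,7} D(W)={1,2,3,5,6}: no change
Constraint 2 (W != X) on D(W)={1,2,3,5,6} D(X)={1,7,8}: no change
Constraint 3 (X != V) on D(X)={1,7,8} D(V)={1,2,3,5,7,8}: no change
Constraint 4 (X != W) on D(X)={1,7,8} D(W)={1,2,3,5,6}: no change
So after all 4 constraints: D(X) = {1,7,8}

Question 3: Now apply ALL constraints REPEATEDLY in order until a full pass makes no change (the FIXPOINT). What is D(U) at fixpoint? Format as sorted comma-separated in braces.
pass 0 (initial): D(U)={2,6,7}
pass 1: no change
Fixpoint after 1 passes: D(U) = {2,6,7}

Answer: {2,6,7}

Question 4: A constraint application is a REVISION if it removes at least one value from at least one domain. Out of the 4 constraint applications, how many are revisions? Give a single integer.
Constraint 1 (U != W) on D(U)={2,6,7} D(W)={1,2,3,5,6}: no change => not a revision
Constraint 2 (W != X) on D(W)={1,2,3,5,6} D(X)={1,7,8}: no change => not a revision
Constraint 3 (X != V) on D(X)={1,7,8} D(V)={1,2,3,5,7,8}: no change => not a revision
Constraint 4 (X != W) on D(X)={1,7,8} D(W)={1,2,3,5,6}: no change => not a revision
Total revisions = 0

Answer: 0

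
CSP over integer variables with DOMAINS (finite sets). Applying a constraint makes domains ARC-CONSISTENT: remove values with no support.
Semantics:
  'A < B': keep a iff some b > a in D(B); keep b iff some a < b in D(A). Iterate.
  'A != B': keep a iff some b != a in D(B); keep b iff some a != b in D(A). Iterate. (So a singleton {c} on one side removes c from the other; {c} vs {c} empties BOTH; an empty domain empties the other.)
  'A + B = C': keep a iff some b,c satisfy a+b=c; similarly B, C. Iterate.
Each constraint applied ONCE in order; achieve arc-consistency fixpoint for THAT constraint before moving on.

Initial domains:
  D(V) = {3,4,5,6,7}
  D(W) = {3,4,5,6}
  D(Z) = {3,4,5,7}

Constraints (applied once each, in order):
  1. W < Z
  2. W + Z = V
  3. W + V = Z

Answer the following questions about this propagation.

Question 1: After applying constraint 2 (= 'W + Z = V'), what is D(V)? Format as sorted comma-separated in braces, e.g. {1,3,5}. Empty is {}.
Answer: {7}

Derivation:
Constraint 1 (W < Z) on D(W)={3,4,5,6} D(Z)={3,4,5,7}: Z {3,4,5,7}->{4,5,7}
Constraint 2 (W + Z = V) on D(W)={3,4,5,6} D(Z)={4,5,7} D(V)={3,4,5,6,7}: W {3,4,5,6}->{3}; Z {4,5,7}->{4}; V {3,4,5,6,7}->{7}
So after constraint 2: D(V) = {7}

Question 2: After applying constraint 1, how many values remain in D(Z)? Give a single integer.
Answer: 3

Derivation:
Constraint 1 (W < Z) on D(W)={3,4,5,6} D(Z)={3,4,5,7}: Z {3,4,5,7}->{4,5,7}
So after constraint 1: D(Z)={4,5,7}, size = 3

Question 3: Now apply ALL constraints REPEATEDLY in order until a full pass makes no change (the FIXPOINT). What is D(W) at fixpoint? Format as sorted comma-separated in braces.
Answer: {}

Derivation:
pass 0 (initial): D(W)={3,4,5,6}
pass 1: V {3,4,5,6,7}->{}; W {3,4,5,6}->{}; Z {3,4,5,7}->{}
pass 2: no change
Fixpoint after 2 passes: D(W) = {}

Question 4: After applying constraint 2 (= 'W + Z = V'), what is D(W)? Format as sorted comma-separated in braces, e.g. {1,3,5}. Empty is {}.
Answer: {3}

Derivation:
Constraint 1 (W < Z) on D(W)={3,4,5,6} D(Z)={3,4,5,7}: Z {3,4,5,7}->{4,5,7}
Constraint 2 (W + Z = V) on D(W)={3,4,5,6} D(Z)={4,5,7} D(V)={3,4,5,6,7}: W {3,4,5,6}->{3}; Z {4,5,7}->{4}; V {3,4,5,6,7}->{7}
So after constraint 2: D(W) = {3}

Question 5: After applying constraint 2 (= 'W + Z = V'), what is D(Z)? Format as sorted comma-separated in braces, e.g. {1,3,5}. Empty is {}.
Constraint 1 (W < Z) on D(W)={3,4,5,6} D(Z)={3,4,5,7}: Z {3,4,5,7}->{4,5,7}
Constraint 2 (W + Z = V) on D(W)={3,4,5,6} D(Z)={4,5,7} D(V)={3,4,5,6,7}: W {3,4,5,6}->{3}; Z {4,5,7}->{4}; V {3,4,5,6,7}->{7}
So after constraint 2: D(Z) = {4}

Answer: {4}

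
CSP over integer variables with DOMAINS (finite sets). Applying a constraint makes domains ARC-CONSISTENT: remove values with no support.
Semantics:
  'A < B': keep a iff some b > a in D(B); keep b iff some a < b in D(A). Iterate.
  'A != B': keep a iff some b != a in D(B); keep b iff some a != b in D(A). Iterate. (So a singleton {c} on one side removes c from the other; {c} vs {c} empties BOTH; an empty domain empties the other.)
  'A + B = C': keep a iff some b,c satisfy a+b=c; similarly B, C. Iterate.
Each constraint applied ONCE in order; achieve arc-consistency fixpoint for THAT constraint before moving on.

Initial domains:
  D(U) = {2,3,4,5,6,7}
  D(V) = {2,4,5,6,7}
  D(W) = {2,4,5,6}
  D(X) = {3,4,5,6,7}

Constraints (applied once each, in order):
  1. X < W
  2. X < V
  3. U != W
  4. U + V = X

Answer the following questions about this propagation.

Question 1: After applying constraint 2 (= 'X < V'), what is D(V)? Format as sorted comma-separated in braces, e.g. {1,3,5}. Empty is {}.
Constraint 1 (X < W) on D(X)={3,4,5,6,7} D(W)={2,4,5,6}: X {3,4,5,6,7}->{3,4,5}; W {2,4,5,6}->{4,5,6}
Constraint 2 (X < V) on D(X)={3,4,5} D(V)={2,4,5,6,7}: V {2,4,5,6,7}->{4,5,6,7}
So after constraint 2: D(V) = {4,5,6,7}

Answer: {4,5,6,7}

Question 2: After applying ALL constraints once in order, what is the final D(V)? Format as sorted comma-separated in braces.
Answer: {}

Derivation:
Constraint 1 (X < W) on D(X)={3,4,5,6,7} D(W)={2,4,5,6}: X {3,4,5,6,7}->{3,4,5}; W {2,4,5,6}->{4,5,6}
Constraint 2 (X < V) on D(X)={3,4,5} D(V)={2,4,5,6,7}: V {2,4,5,6,7}->{4,5,6,7}
Constraint 3 (U != W) on D(U)={2,3,4,5,6,7} D(W)={4,5,6}: no change
Constraint 4 (U + V = X) on D(U)={2,3,4,5,6,7} D(V)={4,5,6,7} D(X)={3,4,5}: U {2,3,4,5,6,7}->{}; V {4,5,6,7}->{}; X {3,4,5}->{}
So after all 4 constraints: D(V) = {}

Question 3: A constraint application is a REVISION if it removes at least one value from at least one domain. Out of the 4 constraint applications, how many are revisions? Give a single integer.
Answer: 3

Derivation:
Constraint 1 (X < W) on D(X)={3,4,5,6,7} D(W)={2,4,5,6}: X {3,4,5,6,7}->{3,4,5}; W {2,4,5,6}->{4,5,6} => REVISION
Constraint 2 (X < V) on D(X)={3,4,5} D(V)={2,4,5,6,7}: V {2,4,5,6,7}->{4,5,6,7} => REVISION
Constraint 3 (U != W) on D(U)={2,3,4,5,6,7} D(W)={4,5,6}: no change => not a revision
Constraint 4 (U + V = X) on D(U)={2,3,4,5,6,7} D(V)={4,5,6,7} D(X)={3,4,5}: U {2,3,4,5,6,7}->{}; V {4,5,6,7}->{}; X {3,4,5}->{} => REVISION
Total revisions = 3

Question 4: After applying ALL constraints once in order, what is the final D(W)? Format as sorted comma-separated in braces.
Constraint 1 (X < W) on D(X)={3,4,5,6,7} D(W)={2,4,5,6}: X {3,4,5,6,7}->{3,4,5}; W {2,4,5,6}->{4,5,6}
Constraint 2 (X < V) on D(X)={3,4,5} D(V)={2,4,5,6,7}: V {2,4,5,6,7}->{4,5,6,7}
Constraint 3 (U != W) on D(U)={2,3,4,5,6,7} D(W)={4,5,6}: no change
Constraint 4 (U + V = X) on D(U)={2,3,4,5,6,7} D(V)={4,5,6,7} D(X)={3,4,5}: U {2,3,4,5,6,7}->{}; V {4,5,6,7}->{}; X {3,4,5}->{}
So after all 4 constraints: D(W) = {4,5,6}

Answer: {4,5,6}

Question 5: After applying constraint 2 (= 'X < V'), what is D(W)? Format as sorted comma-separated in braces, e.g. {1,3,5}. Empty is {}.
Constraint 1 (X < W) on D(X)={3,4,5,6,7} D(W)={2,4,5,6}: X {3,4,5,6,7}->{3,4,5}; W {2,4,5,6}->{4,5,6}
Constraint 2 (X < V) on D(X)={3,4,5} D(V)={2,4,5,6,7}: V {2,4,5,6,7}->{4,5,6,7}
So after constraint 2: D(W) = {4,5,6}

Answer: {4,5,6}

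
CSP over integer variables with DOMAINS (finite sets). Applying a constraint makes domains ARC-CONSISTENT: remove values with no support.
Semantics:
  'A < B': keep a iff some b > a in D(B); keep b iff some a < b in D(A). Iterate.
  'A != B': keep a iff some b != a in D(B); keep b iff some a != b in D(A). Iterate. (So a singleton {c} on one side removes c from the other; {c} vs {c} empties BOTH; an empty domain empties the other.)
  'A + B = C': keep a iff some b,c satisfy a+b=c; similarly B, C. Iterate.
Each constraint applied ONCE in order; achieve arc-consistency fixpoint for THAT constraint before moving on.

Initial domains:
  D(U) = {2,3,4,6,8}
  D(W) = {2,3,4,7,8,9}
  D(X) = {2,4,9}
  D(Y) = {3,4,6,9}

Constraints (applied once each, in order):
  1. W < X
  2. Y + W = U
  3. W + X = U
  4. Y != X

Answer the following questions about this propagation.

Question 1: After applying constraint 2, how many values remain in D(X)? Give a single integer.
Answer: 2

Derivation:
Constraint 1 (W < X) on D(W)={2,3,4,7,8,9} D(X)={2,4,9}: W {2,3,4,7,8,9}->{2,3,4,7,8}; X {2,4,9}->{4,9}
Constraint 2 (Y + W = U) on D(Y)={3,4,6,9} D(W)={2,3,4,7,8} D(U)={2,3,4,6,8}: Y {3,4,6,9}->{3,4,6}; W {2,3,4,7,8}->{2,3,4}; U {2,3,4,6,8}->{6,8}
So after constraint 2: D(X)={4,9}, size = 2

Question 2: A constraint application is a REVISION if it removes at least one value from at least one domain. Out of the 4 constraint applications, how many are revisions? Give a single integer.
Constraint 1 (W < X) on D(W)={2,3,4,7,8,9} D(X)={2,4,9}: W {2,3,4,7,8,9}->{2,3,4,7,8}; X {2,4,9}->{4,9} => REVISION
Constraint 2 (Y + W = U) on D(Y)={3,4,6,9} D(W)={2,3,4,7,8} D(U)={2,3,4,6,8}: Y {3,4,6,9}->{3,4,6}; W {2,3,4,7,8}->{2,3,4}; U {2,3,4,6,8}->{6,8} => REVISION
Constraint 3 (W + X = U) on D(W)={2,3,4} D(X)={4,9} D(U)={6,8}: W {2,3,4}->{2,4}; X {4,9}->{4} => REVISION
Constraint 4 (Y != X) on D(Y)={3,4,6} D(X)={4}: Y {3,4,6}->{3,6} => REVISION
Total revisions = 4

Answer: 4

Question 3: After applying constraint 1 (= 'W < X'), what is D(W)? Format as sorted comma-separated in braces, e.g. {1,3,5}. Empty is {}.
Answer: {2,3,4,7,8}

Derivation:
Constraint 1 (W < X) on D(W)={2,3,4,7,8,9} D(X)={2,4,9}: W {2,3,4,7,8,9}->{2,3,4,7,8}; X {2,4,9}->{4,9}
So after constraint 1: D(W) = {2,3,4,7,8}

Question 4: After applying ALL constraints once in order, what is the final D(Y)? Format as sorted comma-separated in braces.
Constraint 1 (W < X) on D(W)={2,3,4,7,8,9} D(X)={2,4,9}: W {2,3,4,7,8,9}->{2,3,4,7,8}; X {2,4,9}->{4,9}
Constraint 2 (Y + W = U) on D(Y)={3,4,6,9} D(W)={2,3,4,7,8} D(U)={2,3,4,6,8}: Y {3,4,6,9}->{3,4,6}; W {2,3,4,7,8}->{2,3,4}; U {2,3,4,6,8}->{6,8}
Constraint 3 (W + X = U) on D(W)={2,3,4} D(X)={4,9} D(U)={6,8}: W {2,3,4}->{2,4}; X {4,9}->{4}
Constraint 4 (Y != X) on D(Y)={3,4,6} D(X)={4}: Y {3,4,6}->{3,6}
So after all 4 constraints: D(Y) = {3,6}

Answer: {3,6}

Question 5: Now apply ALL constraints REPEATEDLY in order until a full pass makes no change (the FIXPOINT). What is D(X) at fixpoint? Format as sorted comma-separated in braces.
Answer: {}

Derivation:
pass 0 (initial): D(X)={2,4,9}
pass 1: U {2,3,4,6,8}->{6,8}; W {2,3,4,7,8,9}->{2,4}; X {2,4,9}->{4}; Y {3,4,6,9}->{3,6}
pass 2: U {6,8}->{}; W {2,4}->{}; X {4}->{}; Y {3,6}->{}
pass 3: no change
Fixpoint after 3 passes: D(X) = {}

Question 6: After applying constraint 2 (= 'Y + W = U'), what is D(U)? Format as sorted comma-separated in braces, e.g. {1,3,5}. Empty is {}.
Constraint 1 (W < X) on D(W)={2,3,4,7,8,9} D(X)={2,4,9}: W {2,3,4,7,8,9}->{2,3,4,7,8}; X {2,4,9}->{4,9}
Constraint 2 (Y + W = U) on D(Y)={3,4,6,9} D(W)={2,3,4,7,8} D(U)={2,3,4,6,8}: Y {3,4,6,9}->{3,4,6}; W {2,3,4,7,8}->{2,3,4}; U {2,3,4,6,8}->{6,8}
So after constraint 2: D(U) = {6,8}

Answer: {6,8}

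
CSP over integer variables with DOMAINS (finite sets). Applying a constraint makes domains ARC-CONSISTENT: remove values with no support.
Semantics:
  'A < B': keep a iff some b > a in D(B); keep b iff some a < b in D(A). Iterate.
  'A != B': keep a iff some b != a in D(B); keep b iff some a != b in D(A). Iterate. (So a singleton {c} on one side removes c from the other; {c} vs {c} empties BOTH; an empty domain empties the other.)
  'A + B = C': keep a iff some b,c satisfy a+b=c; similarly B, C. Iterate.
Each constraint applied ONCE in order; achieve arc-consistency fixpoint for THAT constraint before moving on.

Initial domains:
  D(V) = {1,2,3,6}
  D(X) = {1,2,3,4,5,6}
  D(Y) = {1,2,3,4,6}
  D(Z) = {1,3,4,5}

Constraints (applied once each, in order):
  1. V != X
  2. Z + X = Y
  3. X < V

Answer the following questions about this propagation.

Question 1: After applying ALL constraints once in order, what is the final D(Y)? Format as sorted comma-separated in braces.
Answer: {2,3,4,6}

Derivation:
Constraint 1 (V != X) on D(V)={1,2,3,6} D(X)={1,2,3,4,5,6}: no change
Constraint 2 (Z + X = Y) on D(Z)={1,3,4,5} D(X)={1,2,3,4,5,6} D(Y)={1,2,3,4,6}: X {1,2,3,4,5,6}->{1,2,3,5}; Y {1,2,3,4,6}->{2,3,4,6}
Constraint 3 (X < V) on D(X)={1,2,3,5} D(V)={1,2,3,6}: V {1,2,3,6}->{2,3,6}
So after all 3 constraints: D(Y) = {2,3,4,6}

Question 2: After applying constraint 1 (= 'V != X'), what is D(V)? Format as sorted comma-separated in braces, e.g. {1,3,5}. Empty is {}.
Constraint 1 (V != X) on D(V)={1,2,3,6} D(X)={1,2,3,4,5,6}: no change
So after constraint 1: D(V) = {1,2,3,6}

Answer: {1,2,3,6}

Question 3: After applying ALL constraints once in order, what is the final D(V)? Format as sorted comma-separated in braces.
Constraint 1 (V != X) on D(V)={1,2,3,6} D(X)={1,2,3,4,5,6}: no change
Constraint 2 (Z + X = Y) on D(Z)={1,3,4,5} D(X)={1,2,3,4,5,6} D(Y)={1,2,3,4,6}: X {1,2,3,4,5,6}->{1,2,3,5}; Y {1,2,3,4,6}->{2,3,4,6}
Constraint 3 (X < V) on D(X)={1,2,3,5} D(V)={1,2,3,6}: V {1,2,3,6}->{2,3,6}
So after all 3 constraints: D(V) = {2,3,6}

Answer: {2,3,6}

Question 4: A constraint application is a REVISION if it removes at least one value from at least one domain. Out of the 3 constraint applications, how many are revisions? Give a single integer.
Constraint 1 (V != X) on D(V)={1,2,3,6} D(X)={1,2,3,4,5,6}: no change => not a revision
Constraint 2 (Z + X = Y) on D(Z)={1,3,4,5} D(X)={1,2,3,4,5,6} D(Y)={1,2,3,4,6}: X {1,2,3,4,5,6}->{1,2,3,5}; Y {1,2,3,4,6}->{2,3,4,6} => REVISION
Constraint 3 (X < V) on D(X)={1,2,3,5} D(V)={1,2,3,6}: V {1,2,3,6}->{2,3,6} => REVISION
Total revisions = 2

Answer: 2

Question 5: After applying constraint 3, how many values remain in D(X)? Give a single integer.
Constraint 1 (V != X) on D(V)={1,2,3,6} D(X)={1,2,3,4,5,6}: no change
Constraint 2 (Z + X = Y) on D(Z)={1,3,4,5} D(X)={1,2,3,4,5,6} D(Y)={1,2,3,4,6}: X {1,2,3,4,5,6}->{1,2,3,5}; Y {1,2,3,4,6}->{2,3,4,6}
Constraint 3 (X < V) on D(X)={1,2,3,5} D(V)={1,2,3,6}: V {1,2,3,6}->{2,3,6}
So after constraint 3: D(X)={1,2,3,5}, size = 4

Answer: 4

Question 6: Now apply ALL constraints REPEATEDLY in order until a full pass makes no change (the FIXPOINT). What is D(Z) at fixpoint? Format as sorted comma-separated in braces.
Answer: {1,3,4,5}

Derivation:
pass 0 (initial): D(Z)={1,3,4,5}
pass 1: V {1,2,3,6}->{2,3,6}; X {1,2,3,4,5,6}->{1,2,3,5}; Y {1,2,3,4,6}->{2,3,4,6}
pass 2: no change
Fixpoint after 2 passes: D(Z) = {1,3,4,5}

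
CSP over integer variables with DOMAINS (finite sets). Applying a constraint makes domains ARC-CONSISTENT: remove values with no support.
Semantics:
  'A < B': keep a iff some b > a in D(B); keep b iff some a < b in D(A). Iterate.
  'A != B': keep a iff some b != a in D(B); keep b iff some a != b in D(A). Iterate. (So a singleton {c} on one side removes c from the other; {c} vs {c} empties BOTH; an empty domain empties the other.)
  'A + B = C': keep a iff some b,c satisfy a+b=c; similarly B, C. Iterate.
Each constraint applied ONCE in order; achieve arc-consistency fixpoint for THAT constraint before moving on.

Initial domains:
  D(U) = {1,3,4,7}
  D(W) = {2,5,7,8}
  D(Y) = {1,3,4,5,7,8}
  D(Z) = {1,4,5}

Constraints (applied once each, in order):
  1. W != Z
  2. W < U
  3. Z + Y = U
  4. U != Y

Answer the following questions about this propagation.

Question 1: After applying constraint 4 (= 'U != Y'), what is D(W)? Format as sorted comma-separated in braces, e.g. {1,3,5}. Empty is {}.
Constraint 1 (W != Z) on D(W)={2,5,7,8} D(Z)={1,4,5}: no change
Constraint 2 (W < U) on D(W)={2,5,7,8} D(U)={1,3,4,7}: W {2,5,7,8}->{2,5}; U {1,3,4,7}->{3,4,7}
Constraint 3 (Z + Y = U) on D(Z)={1,4,5} D(Y)={1,3,4,5,7,8} D(U)={3,4,7}: Z {1,4,5}->{1,4}; Y {1,3,4,5,7,8}->{3}; U {3,4,7}->{4,7}
Constraint 4 (U != Y) on D(U)={4,7} D(Y)={3}: no change
So after constraint 4: D(W) = {2,5}

Answer: {2,5}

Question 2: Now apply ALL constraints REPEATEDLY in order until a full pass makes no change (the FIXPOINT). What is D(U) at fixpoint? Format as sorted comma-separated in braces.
pass 0 (initial): D(U)={1,3,4,7}
pass 1: U {1,3,4,7}->{4,7}; W {2,5,7,8}->{2,5}; Y {1,3,4,5,7,8}->{3}; Z {1,4,5}->{1,4}
pass 2: no change
Fixpoint after 2 passes: D(U) = {4,7}

Answer: {4,7}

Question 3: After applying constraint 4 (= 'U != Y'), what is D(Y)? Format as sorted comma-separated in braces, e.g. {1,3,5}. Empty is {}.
Constraint 1 (W != Z) on D(W)={2,5,7,8} D(Z)={1,4,5}: no change
Constraint 2 (W < U) on D(W)={2,5,7,8} D(U)={1,3,4,7}: W {2,5,7,8}->{2,5}; U {1,3,4,7}->{3,4,7}
Constraint 3 (Z + Y = U) on D(Z)={1,4,5} D(Y)={1,3,4,5,7,8} D(U)={3,4,7}: Z {1,4,5}->{1,4}; Y {1,3,4,5,7,8}->{3}; U {3,4,7}->{4,7}
Constraint 4 (U != Y) on D(U)={4,7} D(Y)={3}: no change
So after constraint 4: D(Y) = {3}

Answer: {3}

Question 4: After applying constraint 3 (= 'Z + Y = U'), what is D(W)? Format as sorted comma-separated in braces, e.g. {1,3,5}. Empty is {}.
Constraint 1 (W != Z) on D(W)={2,5,7,8} D(Z)={1,4,5}: no change
Constraint 2 (W < U) on D(W)={2,5,7,8} D(U)={1,3,4,7}: W {2,5,7,8}->{2,5}; U {1,3,4,7}->{3,4,7}
Constraint 3 (Z + Y = U) on D(Z)={1,4,5} D(Y)={1,3,4,5,7,8} D(U)={3,4,7}: Z {1,4,5}->{1,4}; Y {1,3,4,5,7,8}->{3}; U {3,4,7}->{4,7}
So after constraint 3: D(W) = {2,5}

Answer: {2,5}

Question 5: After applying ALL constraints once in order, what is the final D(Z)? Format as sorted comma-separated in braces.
Answer: {1,4}

Derivation:
Constraint 1 (W != Z) on D(W)={2,5,7,8} D(Z)={1,4,5}: no change
Constraint 2 (W < U) on D(W)={2,5,7,8} D(U)={1,3,4,7}: W {2,5,7,8}->{2,5}; U {1,3,4,7}->{3,4,7}
Constraint 3 (Z + Y = U) on D(Z)={1,4,5} D(Y)={1,3,4,5,7,8} D(U)={3,4,7}: Z {1,4,5}->{1,4}; Y {1,3,4,5,7,8}->{3}; U {3,4,7}->{4,7}
Constraint 4 (U != Y) on D(U)={4,7} D(Y)={3}: no change
So after all 4 constraints: D(Z) = {1,4}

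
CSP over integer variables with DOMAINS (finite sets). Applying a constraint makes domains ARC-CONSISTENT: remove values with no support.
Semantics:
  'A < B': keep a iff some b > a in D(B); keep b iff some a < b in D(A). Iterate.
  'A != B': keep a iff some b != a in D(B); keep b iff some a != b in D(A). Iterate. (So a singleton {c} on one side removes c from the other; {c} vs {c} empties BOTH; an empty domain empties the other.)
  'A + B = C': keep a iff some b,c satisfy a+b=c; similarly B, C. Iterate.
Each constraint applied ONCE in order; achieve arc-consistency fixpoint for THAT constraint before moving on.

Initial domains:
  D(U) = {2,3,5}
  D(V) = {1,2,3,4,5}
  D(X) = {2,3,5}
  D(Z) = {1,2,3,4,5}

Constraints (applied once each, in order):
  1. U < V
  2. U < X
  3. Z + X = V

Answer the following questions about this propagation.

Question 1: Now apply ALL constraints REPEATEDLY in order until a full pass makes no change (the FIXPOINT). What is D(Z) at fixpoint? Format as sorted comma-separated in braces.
Answer: {1,2}

Derivation:
pass 0 (initial): D(Z)={1,2,3,4,5}
pass 1: U {2,3,5}->{2,3}; V {1,2,3,4,5}->{4,5}; X {2,3,5}->{3}; Z {1,2,3,4,5}->{1,2}
pass 2: U {2,3}->{2}
pass 3: no change
Fixpoint after 3 passes: D(Z) = {1,2}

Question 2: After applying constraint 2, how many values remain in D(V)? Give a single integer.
Constraint 1 (U < V) on D(U)={2,3,5} D(V)={1,2,3,4,5}: U {2,3,5}->{2,3}; V {1,2,3,4,5}->{3,4,5}
Constraint 2 (U < X) on D(U)={2,3} D(X)={2,3,5}: X {2,3,5}->{3,5}
So after constraint 2: D(V)={3,4,5}, size = 3

Answer: 3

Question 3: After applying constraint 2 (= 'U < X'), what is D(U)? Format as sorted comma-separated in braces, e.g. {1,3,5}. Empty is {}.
Answer: {2,3}

Derivation:
Constraint 1 (U < V) on D(U)={2,3,5} D(V)={1,2,3,4,5}: U {2,3,5}->{2,3}; V {1,2,3,4,5}->{3,4,5}
Constraint 2 (U < X) on D(U)={2,3} D(X)={2,3,5}: X {2,3,5}->{3,5}
So after constraint 2: D(U) = {2,3}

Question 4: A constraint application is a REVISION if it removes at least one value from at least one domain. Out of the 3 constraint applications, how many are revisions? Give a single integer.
Answer: 3

Derivation:
Constraint 1 (U < V) on D(U)={2,3,5} D(V)={1,2,3,4,5}: U {2,3,5}->{2,3}; V {1,2,3,4,5}->{3,4,5} => REVISION
Constraint 2 (U < X) on D(U)={2,3} D(X)={2,3,5}: X {2,3,5}->{3,5} => REVISION
Constraint 3 (Z + X = V) on D(Z)={1,2,3,4,5} D(X)={3,5} D(V)={3,4,5}: Z {1,2,3,4,5}->{1,2}; X {3,5}->{3}; V {3,4,5}->{4,5} => REVISION
Total revisions = 3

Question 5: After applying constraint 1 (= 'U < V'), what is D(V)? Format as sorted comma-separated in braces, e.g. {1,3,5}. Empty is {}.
Constraint 1 (U < V) on D(U)={2,3,5} D(V)={1,2,3,4,5}: U {2,3,5}->{2,3}; V {1,2,3,4,5}->{3,4,5}
So after constraint 1: D(V) = {3,4,5}

Answer: {3,4,5}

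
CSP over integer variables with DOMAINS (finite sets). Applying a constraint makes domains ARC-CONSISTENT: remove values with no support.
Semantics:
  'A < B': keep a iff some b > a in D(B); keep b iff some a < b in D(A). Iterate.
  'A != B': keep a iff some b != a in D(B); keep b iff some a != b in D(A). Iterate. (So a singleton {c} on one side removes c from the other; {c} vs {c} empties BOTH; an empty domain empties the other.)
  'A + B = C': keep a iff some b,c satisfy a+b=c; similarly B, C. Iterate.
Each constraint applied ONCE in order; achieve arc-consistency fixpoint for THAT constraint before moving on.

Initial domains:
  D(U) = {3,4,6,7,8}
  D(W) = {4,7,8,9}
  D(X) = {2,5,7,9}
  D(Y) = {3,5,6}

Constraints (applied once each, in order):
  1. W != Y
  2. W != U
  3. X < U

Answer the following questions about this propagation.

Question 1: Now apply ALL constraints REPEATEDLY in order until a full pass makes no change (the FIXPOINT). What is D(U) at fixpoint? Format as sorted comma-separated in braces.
Answer: {3,4,6,7,8}

Derivation:
pass 0 (initial): D(U)={3,4,6,7,8}
pass 1: X {2,5,7,9}->{2,5,7}
pass 2: no change
Fixpoint after 2 passes: D(U) = {3,4,6,7,8}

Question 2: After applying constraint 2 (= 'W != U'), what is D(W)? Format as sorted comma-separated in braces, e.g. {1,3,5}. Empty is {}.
Answer: {4,7,8,9}

Derivation:
Constraint 1 (W != Y) on D(W)={4,7,8,9} D(Y)={3,5,6}: no change
Constraint 2 (W != U) on D(W)={4,7,8,9} D(U)={3,4,6,7,8}: no change
So after constraint 2: D(W) = {4,7,8,9}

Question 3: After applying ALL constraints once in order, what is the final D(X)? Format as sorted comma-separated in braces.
Answer: {2,5,7}

Derivation:
Constraint 1 (W != Y) on D(W)={4,7,8,9} D(Y)={3,5,6}: no change
Constraint 2 (W != U) on D(W)={4,7,8,9} D(U)={3,4,6,7,8}: no change
Constraint 3 (X < U) on D(X)={2,5,7,9} D(U)={3,4,6,7,8}: X {2,5,7,9}->{2,5,7}
So after all 3 constraints: D(X) = {2,5,7}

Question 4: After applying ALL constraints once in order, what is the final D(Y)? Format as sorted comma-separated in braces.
Answer: {3,5,6}

Derivation:
Constraint 1 (W != Y) on D(W)={4,7,8,9} D(Y)={3,5,6}: no change
Constraint 2 (W != U) on D(W)={4,7,8,9} D(U)={3,4,6,7,8}: no change
Constraint 3 (X < U) on D(X)={2,5,7,9} D(U)={3,4,6,7,8}: X {2,5,7,9}->{2,5,7}
So after all 3 constraints: D(Y) = {3,5,6}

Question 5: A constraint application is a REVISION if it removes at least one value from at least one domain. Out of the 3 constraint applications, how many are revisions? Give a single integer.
Answer: 1

Derivation:
Constraint 1 (W != Y) on D(W)={4,7,8,9} D(Y)={3,5,6}: no change => not a revision
Constraint 2 (W != U) on D(W)={4,7,8,9} D(U)={3,4,6,7,8}: no change => not a revision
Constraint 3 (X < U) on D(X)={2,5,7,9} D(U)={3,4,6,7,8}: X {2,5,7,9}->{2,5,7} => REVISION
Total revisions = 1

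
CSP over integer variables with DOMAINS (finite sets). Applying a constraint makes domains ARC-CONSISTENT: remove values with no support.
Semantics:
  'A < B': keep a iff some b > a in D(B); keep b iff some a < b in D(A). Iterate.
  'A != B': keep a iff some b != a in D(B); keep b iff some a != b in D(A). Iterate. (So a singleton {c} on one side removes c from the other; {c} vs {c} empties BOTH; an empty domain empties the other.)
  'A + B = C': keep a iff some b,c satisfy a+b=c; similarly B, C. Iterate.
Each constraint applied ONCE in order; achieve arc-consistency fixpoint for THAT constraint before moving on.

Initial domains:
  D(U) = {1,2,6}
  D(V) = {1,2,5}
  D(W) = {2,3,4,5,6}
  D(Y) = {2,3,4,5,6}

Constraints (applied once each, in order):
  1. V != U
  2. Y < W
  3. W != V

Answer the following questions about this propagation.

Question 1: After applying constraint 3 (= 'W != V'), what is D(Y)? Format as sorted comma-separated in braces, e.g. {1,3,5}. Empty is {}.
Constraint 1 (V != U) on D(V)={1,2,5} D(U)={1,2,6}: no change
Constraint 2 (Y < W) on D(Y)={2,3,4,5,6} D(W)={2,3,4,5,6}: Y {2,3,4,5,6}->{2,3,4,5}; W {2,3,4,5,6}->{3,4,5,6}
Constraint 3 (W != V) on D(W)={3,4,5,6} D(V)={1,2,5}: no change
So after constraint 3: D(Y) = {2,3,4,5}

Answer: {2,3,4,5}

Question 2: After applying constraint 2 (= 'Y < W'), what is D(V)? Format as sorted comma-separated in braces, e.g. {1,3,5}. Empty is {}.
Answer: {1,2,5}

Derivation:
Constraint 1 (V != U) on D(V)={1,2,5} D(U)={1,2,6}: no change
Constraint 2 (Y < W) on D(Y)={2,3,4,5,6} D(W)={2,3,4,5,6}: Y {2,3,4,5,6}->{2,3,4,5}; W {2,3,4,5,6}->{3,4,5,6}
So after constraint 2: D(V) = {1,2,5}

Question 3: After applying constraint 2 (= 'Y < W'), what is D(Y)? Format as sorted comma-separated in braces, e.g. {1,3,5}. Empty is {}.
Answer: {2,3,4,5}

Derivation:
Constraint 1 (V != U) on D(V)={1,2,5} D(U)={1,2,6}: no change
Constraint 2 (Y < W) on D(Y)={2,3,4,5,6} D(W)={2,3,4,5,6}: Y {2,3,4,5,6}->{2,3,4,5}; W {2,3,4,5,6}->{3,4,5,6}
So after constraint 2: D(Y) = {2,3,4,5}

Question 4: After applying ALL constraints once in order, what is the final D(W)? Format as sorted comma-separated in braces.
Answer: {3,4,5,6}

Derivation:
Constraint 1 (V != U) on D(V)={1,2,5} D(U)={1,2,6}: no change
Constraint 2 (Y < W) on D(Y)={2,3,4,5,6} D(W)={2,3,4,5,6}: Y {2,3,4,5,6}->{2,3,4,5}; W {2,3,4,5,6}->{3,4,5,6}
Constraint 3 (W != V) on D(W)={3,4,5,6} D(V)={1,2,5}: no change
So after all 3 constraints: D(W) = {3,4,5,6}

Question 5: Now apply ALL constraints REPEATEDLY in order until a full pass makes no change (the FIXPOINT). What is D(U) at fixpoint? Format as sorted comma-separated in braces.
pass 0 (initial): D(U)={1,2,6}
pass 1: W {2,3,4,5,6}->{3,4,5,6}; Y {2,3,4,5,6}->{2,3,4,5}
pass 2: no change
Fixpoint after 2 passes: D(U) = {1,2,6}

Answer: {1,2,6}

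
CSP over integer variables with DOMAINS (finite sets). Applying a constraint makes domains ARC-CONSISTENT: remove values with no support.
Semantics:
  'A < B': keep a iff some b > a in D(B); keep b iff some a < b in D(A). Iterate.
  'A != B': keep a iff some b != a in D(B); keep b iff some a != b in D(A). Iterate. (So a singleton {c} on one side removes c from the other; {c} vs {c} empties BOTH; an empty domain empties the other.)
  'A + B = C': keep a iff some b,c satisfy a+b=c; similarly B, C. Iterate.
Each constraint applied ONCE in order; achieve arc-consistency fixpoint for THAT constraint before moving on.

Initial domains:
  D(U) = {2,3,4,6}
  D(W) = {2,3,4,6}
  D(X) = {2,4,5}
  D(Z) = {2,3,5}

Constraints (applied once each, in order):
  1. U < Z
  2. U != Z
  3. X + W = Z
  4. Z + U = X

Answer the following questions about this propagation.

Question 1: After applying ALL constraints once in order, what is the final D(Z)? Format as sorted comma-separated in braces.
Answer: {}

Derivation:
Constraint 1 (U < Z) on D(U)={2,3,4,6} D(Z)={2,3,5}: U {2,3,4,6}->{2,3,4}; Z {2,3,5}->{3,5}
Constraint 2 (U != Z) on D(U)={2,3,4} D(Z)={3,5}: no change
Constraint 3 (X + W = Z) on D(X)={2,4,5} D(W)={2,3,4,6} D(Z)={3,5}: X {2,4,5}->{2}; W {2,3,4,6}->{3}; Z {3,5}->{5}
Constraint 4 (Z + U = X) on D(Z)={5} D(U)={2,3,4} D(X)={2}: Z {5}->{}; U {2,3,4}->{}; X {2}->{}
So after all 4 constraints: D(Z) = {}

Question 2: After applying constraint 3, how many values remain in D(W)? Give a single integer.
Constraint 1 (U < Z) on D(U)={2,3,4,6} D(Z)={2,3,5}: U {2,3,4,6}->{2,3,4}; Z {2,3,5}->{3,5}
Constraint 2 (U != Z) on D(U)={2,3,4} D(Z)={3,5}: no change
Constraint 3 (X + W = Z) on D(X)={2,4,5} D(W)={2,3,4,6} D(Z)={3,5}: X {2,4,5}->{2}; W {2,3,4,6}->{3}; Z {3,5}->{5}
So after constraint 3: D(W)={3}, size = 1

Answer: 1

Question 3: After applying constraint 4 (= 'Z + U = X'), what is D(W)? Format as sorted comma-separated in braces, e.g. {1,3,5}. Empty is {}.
Constraint 1 (U < Z) on D(U)={2,3,4,6} D(Z)={2,3,5}: U {2,3,4,6}->{2,3,4}; Z {2,3,5}->{3,5}
Constraint 2 (U != Z) on D(U)={2,3,4} D(Z)={3,5}: no change
Constraint 3 (X + W = Z) on D(X)={2,4,5} D(W)={2,3,4,6} D(Z)={3,5}: X {2,4,5}->{2}; W {2,3,4,6}->{3}; Z {3,5}->{5}
Constraint 4 (Z + U = X) on D(Z)={5} D(U)={2,3,4} D(X)={2}: Z {5}->{}; U {2,3,4}->{}; X {2}->{}
So after constraint 4: D(W) = {3}

Answer: {3}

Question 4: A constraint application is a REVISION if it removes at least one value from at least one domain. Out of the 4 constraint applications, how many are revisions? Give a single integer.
Answer: 3

Derivation:
Constraint 1 (U < Z) on D(U)={2,3,4,6} D(Z)={2,3,5}: U {2,3,4,6}->{2,3,4}; Z {2,3,5}->{3,5} => REVISION
Constraint 2 (U != Z) on D(U)={2,3,4} D(Z)={3,5}: no change => not a revision
Constraint 3 (X + W = Z) on D(X)={2,4,5} D(W)={2,3,4,6} D(Z)={3,5}: X {2,4,5}->{2}; W {2,3,4,6}->{3}; Z {3,5}->{5} => REVISION
Constraint 4 (Z + U = X) on D(Z)={5} D(U)={2,3,4} D(X)={2}: Z {5}->{}; U {2,3,4}->{}; X {2}->{} => REVISION
Total revisions = 3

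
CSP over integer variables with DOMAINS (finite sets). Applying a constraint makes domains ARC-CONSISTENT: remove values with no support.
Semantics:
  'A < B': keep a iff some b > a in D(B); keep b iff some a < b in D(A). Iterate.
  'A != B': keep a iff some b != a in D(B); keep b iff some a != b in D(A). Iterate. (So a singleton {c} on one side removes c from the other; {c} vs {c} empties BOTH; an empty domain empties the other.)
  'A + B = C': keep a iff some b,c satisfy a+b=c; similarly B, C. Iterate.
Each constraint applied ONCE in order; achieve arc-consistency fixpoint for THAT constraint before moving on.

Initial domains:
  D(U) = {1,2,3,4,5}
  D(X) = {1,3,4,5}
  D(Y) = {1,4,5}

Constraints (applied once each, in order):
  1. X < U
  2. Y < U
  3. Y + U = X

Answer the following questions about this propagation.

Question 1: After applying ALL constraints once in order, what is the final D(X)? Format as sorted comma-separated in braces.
Constraint 1 (X < U) on D(X)={1,3,4,5} D(U)={1,2,3,4,5}: X {1,3,4,5}->{1,3,4}; U {1,2,3,4,5}->{2,3,4,5}
Constraint 2 (Y < U) on D(Y)={1,4,5} D(U)={2,3,4,5}: Y {1,4,5}->{1,4}
Constraint 3 (Y + U = X) on D(Y)={1,4} D(U)={2,3,4,5} D(X)={1,3,4}: Y {1,4}->{1}; U {2,3,4,5}->{2,3}; X {1,3,4}->{3,4}
So after all 3 constraints: D(X) = {3,4}

Answer: {3,4}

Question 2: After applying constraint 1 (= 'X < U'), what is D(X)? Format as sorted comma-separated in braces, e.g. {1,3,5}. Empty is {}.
Constraint 1 (X < U) on D(X)={1,3,4,5} D(U)={1,2,3,4,5}: X {1,3,4,5}->{1,3,4}; U {1,2,3,4,5}->{2,3,4,5}
So after constraint 1: D(X) = {1,3,4}

Answer: {1,3,4}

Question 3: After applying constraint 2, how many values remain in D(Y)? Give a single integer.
Constraint 1 (X < U) on D(X)={1,3,4,5} D(U)={1,2,3,4,5}: X {1,3,4,5}->{1,3,4}; U {1,2,3,4,5}->{2,3,4,5}
Constraint 2 (Y < U) on D(Y)={1,4,5} D(U)={2,3,4,5}: Y {1,4,5}->{1,4}
So after constraint 2: D(Y)={1,4}, size = 2

Answer: 2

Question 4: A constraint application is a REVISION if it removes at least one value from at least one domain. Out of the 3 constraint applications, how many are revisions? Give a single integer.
Answer: 3

Derivation:
Constraint 1 (X < U) on D(X)={1,3,4,5} D(U)={1,2,3,4,5}: X {1,3,4,5}->{1,3,4}; U {1,2,3,4,5}->{2,3,4,5} => REVISION
Constraint 2 (Y < U) on D(Y)={1,4,5} D(U)={2,3,4,5}: Y {1,4,5}->{1,4} => REVISION
Constraint 3 (Y + U = X) on D(Y)={1,4} D(U)={2,3,4,5} D(X)={1,3,4}: Y {1,4}->{1}; U {2,3,4,5}->{2,3}; X {1,3,4}->{3,4} => REVISION
Total revisions = 3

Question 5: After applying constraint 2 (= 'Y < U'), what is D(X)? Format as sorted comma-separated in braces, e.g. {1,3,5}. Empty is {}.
Answer: {1,3,4}

Derivation:
Constraint 1 (X < U) on D(X)={1,3,4,5} D(U)={1,2,3,4,5}: X {1,3,4,5}->{1,3,4}; U {1,2,3,4,5}->{2,3,4,5}
Constraint 2 (Y < U) on D(Y)={1,4,5} D(U)={2,3,4,5}: Y {1,4,5}->{1,4}
So after constraint 2: D(X) = {1,3,4}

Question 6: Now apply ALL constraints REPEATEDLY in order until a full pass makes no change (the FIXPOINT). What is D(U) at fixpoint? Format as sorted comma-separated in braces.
Answer: {}

Derivation:
pass 0 (initial): D(U)={1,2,3,4,5}
pass 1: U {1,2,3,4,5}->{2,3}; X {1,3,4,5}->{3,4}; Y {1,4,5}->{1}
pass 2: U {2,3}->{}; X {3,4}->{}; Y {1}->{}
pass 3: no change
Fixpoint after 3 passes: D(U) = {}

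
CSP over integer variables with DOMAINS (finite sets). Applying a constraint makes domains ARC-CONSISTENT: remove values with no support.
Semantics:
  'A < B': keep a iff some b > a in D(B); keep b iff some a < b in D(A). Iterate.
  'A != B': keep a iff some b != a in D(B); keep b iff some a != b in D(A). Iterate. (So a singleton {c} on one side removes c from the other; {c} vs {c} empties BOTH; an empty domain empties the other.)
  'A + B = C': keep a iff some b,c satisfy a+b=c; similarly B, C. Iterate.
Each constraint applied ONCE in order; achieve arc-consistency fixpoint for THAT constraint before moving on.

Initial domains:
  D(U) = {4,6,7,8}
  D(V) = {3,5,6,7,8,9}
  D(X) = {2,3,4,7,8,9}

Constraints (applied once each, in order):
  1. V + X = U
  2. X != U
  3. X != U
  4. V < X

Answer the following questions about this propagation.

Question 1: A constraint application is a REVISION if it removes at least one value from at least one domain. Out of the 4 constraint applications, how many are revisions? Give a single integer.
Answer: 2

Derivation:
Constraint 1 (V + X = U) on D(V)={3,5,6,7,8,9} D(X)={2,3,4,7,8,9} D(U)={4,6,7,8}: V {3,5,6,7,8,9}->{3,5,6}; X {2,3,4,7,8,9}->{2,3,4}; U {4,6,7,8}->{6,7,8} => REVISION
Constraint 2 (X != U) on D(X)={2,3,4} D(U)={6,7,8}: no change => not a revision
Constraint 3 (X != U) on D(X)={2,3,4} D(U)={6,7,8}: no change => not a revision
Constraint 4 (V < X) on D(V)={3,5,6} D(X)={2,3,4}: V {3,5,6}->{3}; X {2,3,4}->{4} => REVISION
Total revisions = 2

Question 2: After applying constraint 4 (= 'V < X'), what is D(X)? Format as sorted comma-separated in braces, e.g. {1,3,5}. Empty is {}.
Constraint 1 (V + X = U) on D(V)={3,5,6,7,8,9} D(X)={2,3,4,7,8,9} D(U)={4,6,7,8}: V {3,5,6,7,8,9}->{3,5,6}; X {2,3,4,7,8,9}->{2,3,4}; U {4,6,7,8}->{6,7,8}
Constraint 2 (X != U) on D(X)={2,3,4} D(U)={6,7,8}: no change
Constraint 3 (X != U) on D(X)={2,3,4} D(U)={6,7,8}: no change
Constraint 4 (V < X) on D(V)={3,5,6} D(X)={2,3,4}: V {3,5,6}->{3}; X {2,3,4}->{4}
So after constraint 4: D(X) = {4}

Answer: {4}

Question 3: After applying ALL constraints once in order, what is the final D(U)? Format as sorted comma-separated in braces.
Constraint 1 (V + X = U) on D(V)={3,5,6,7,8,9} D(X)={2,3,4,7,8,9} D(U)={4,6,7,8}: V {3,5,6,7,8,9}->{3,5,6}; X {2,3,4,7,8,9}->{2,3,4}; U {4,6,7,8}->{6,7,8}
Constraint 2 (X != U) on D(X)={2,3,4} D(U)={6,7,8}: no change
Constraint 3 (X != U) on D(X)={2,3,4} D(U)={6,7,8}: no change
Constraint 4 (V < X) on D(V)={3,5,6} D(X)={2,3,4}: V {3,5,6}->{3}; X {2,3,4}->{4}
So after all 4 constraints: D(U) = {6,7,8}

Answer: {6,7,8}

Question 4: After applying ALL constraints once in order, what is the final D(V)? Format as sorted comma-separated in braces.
Answer: {3}

Derivation:
Constraint 1 (V + X = U) on D(V)={3,5,6,7,8,9} D(X)={2,3,4,7,8,9} D(U)={4,6,7,8}: V {3,5,6,7,8,9}->{3,5,6}; X {2,3,4,7,8,9}->{2,3,4}; U {4,6,7,8}->{6,7,8}
Constraint 2 (X != U) on D(X)={2,3,4} D(U)={6,7,8}: no change
Constraint 3 (X != U) on D(X)={2,3,4} D(U)={6,7,8}: no change
Constraint 4 (V < X) on D(V)={3,5,6} D(X)={2,3,4}: V {3,5,6}->{3}; X {2,3,4}->{4}
So after all 4 constraints: D(V) = {3}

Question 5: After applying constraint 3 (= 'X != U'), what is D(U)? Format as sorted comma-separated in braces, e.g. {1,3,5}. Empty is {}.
Answer: {6,7,8}

Derivation:
Constraint 1 (V + X = U) on D(V)={3,5,6,7,8,9} D(X)={2,3,4,7,8,9} D(U)={4,6,7,8}: V {3,5,6,7,8,9}->{3,5,6}; X {2,3,4,7,8,9}->{2,3,4}; U {4,6,7,8}->{6,7,8}
Constraint 2 (X != U) on D(X)={2,3,4} D(U)={6,7,8}: no change
Constraint 3 (X != U) on D(X)={2,3,4} D(U)={6,7,8}: no change
So after constraint 3: D(U) = {6,7,8}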